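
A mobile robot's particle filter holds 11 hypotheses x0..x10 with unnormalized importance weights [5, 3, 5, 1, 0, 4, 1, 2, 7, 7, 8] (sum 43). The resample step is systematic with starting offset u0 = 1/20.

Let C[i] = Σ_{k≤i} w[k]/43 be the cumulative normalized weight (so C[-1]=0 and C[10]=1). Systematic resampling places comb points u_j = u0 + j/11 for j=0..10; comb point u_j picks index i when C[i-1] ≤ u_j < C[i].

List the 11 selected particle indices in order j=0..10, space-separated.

0 1 2 3 5 8 8 9 9 10 10

C = [5/43, 8/43, 13/43, 14/43, 14/43, 18/43, 19/43, 21/43, 28/43, 35/43, 1]
j=0: u_0=1/20 ∈ [0, 5/43) → index 0
j=1: u_1=31/220 ∈ [5/43, 8/43) → index 1
j=2: u_2=51/220 ∈ [8/43, 13/43) → index 2
j=3: u_3=71/220 ∈ [13/43, 14/43) → index 3
j=4: u_4=91/220 ∈ [14/43, 18/43) → index 5
j=5: u_5=111/220 ∈ [21/43, 28/43) → index 8
j=6: u_6=131/220 ∈ [21/43, 28/43) → index 8
j=7: u_7=151/220 ∈ [28/43, 35/43) → index 9
j=8: u_8=171/220 ∈ [28/43, 35/43) → index 9
j=9: u_9=191/220 ∈ [35/43, 1) → index 10
j=10: u_10=211/220 ∈ [35/43, 1) → index 10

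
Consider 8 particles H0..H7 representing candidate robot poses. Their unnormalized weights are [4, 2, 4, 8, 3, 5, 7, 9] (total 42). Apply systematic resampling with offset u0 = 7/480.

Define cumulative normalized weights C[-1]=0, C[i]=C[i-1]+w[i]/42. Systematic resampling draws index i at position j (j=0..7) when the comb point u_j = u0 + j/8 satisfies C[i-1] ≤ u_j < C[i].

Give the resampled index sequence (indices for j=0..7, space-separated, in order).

C = [2/21, 1/7, 5/21, 3/7, 1/2, 13/21, 11/14, 1]
j=0: u_0=7/480 ∈ [0, 2/21) → index 0
j=1: u_1=67/480 ∈ [2/21, 1/7) → index 1
j=2: u_2=127/480 ∈ [5/21, 3/7) → index 3
j=3: u_3=187/480 ∈ [5/21, 3/7) → index 3
j=4: u_4=247/480 ∈ [1/2, 13/21) → index 5
j=5: u_5=307/480 ∈ [13/21, 11/14) → index 6
j=6: u_6=367/480 ∈ [13/21, 11/14) → index 6
j=7: u_7=427/480 ∈ [11/14, 1) → index 7

0 1 3 3 5 6 6 7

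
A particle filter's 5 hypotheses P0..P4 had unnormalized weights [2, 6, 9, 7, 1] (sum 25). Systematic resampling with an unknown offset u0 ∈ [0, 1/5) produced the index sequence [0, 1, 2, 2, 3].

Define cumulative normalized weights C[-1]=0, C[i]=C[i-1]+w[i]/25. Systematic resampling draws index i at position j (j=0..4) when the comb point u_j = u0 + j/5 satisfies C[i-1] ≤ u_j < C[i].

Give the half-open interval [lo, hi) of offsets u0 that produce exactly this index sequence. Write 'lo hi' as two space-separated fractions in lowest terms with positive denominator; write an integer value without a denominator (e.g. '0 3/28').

0 2/25

C = [2/25, 8/25, 17/25, 24/25, 1]
j=0 picked index 0: u0 ∈ [0, 2/25)
j=1 picked index 1: u0 ∈ [-3/25, 3/25)
j=2 picked index 2: u0 ∈ [-2/25, 7/25)
j=3 picked index 2: u0 ∈ [-7/25, 2/25)
j=4 picked index 3: u0 ∈ [-3/25, 4/25)
intersection: [0, 2/25)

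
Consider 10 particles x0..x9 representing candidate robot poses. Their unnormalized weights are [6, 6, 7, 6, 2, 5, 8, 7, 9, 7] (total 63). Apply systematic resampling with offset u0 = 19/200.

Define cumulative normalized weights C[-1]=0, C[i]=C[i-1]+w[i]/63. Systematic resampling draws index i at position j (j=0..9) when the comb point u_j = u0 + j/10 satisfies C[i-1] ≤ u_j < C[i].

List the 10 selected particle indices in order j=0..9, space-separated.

C = [2/21, 4/21, 19/63, 25/63, 3/7, 32/63, 40/63, 47/63, 8/9, 1]
j=0: u_0=19/200 ∈ [0, 2/21) → index 0
j=1: u_1=39/200 ∈ [4/21, 19/63) → index 2
j=2: u_2=59/200 ∈ [4/21, 19/63) → index 2
j=3: u_3=79/200 ∈ [19/63, 25/63) → index 3
j=4: u_4=99/200 ∈ [3/7, 32/63) → index 5
j=5: u_5=119/200 ∈ [32/63, 40/63) → index 6
j=6: u_6=139/200 ∈ [40/63, 47/63) → index 7
j=7: u_7=159/200 ∈ [47/63, 8/9) → index 8
j=8: u_8=179/200 ∈ [8/9, 1) → index 9
j=9: u_9=199/200 ∈ [8/9, 1) → index 9

0 2 2 3 5 6 7 8 9 9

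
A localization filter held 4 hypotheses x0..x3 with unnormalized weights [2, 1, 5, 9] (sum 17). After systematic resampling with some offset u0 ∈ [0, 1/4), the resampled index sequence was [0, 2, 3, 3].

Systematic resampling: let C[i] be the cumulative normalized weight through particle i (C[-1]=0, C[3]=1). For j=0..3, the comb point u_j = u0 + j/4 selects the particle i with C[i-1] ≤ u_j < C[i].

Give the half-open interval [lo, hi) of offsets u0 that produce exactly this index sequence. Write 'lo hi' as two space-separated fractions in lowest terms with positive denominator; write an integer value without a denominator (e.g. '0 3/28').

C = [2/17, 3/17, 8/17, 1]
j=0 picked index 0: u0 ∈ [0, 2/17)
j=1 picked index 2: u0 ∈ [-5/68, 15/68)
j=2 picked index 3: u0 ∈ [-1/34, 1/2)
j=3 picked index 3: u0 ∈ [-19/68, 1/4)
intersection: [0, 2/17)

0 2/17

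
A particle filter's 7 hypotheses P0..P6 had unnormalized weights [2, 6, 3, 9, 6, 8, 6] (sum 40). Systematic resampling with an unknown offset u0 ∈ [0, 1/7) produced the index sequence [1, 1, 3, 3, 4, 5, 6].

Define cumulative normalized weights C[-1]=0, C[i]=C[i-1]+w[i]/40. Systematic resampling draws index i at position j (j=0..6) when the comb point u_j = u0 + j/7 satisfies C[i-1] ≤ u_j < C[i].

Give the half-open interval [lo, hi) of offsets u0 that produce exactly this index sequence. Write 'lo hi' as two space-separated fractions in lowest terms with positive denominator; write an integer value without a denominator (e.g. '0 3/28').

1/20 2/35

C = [1/20, 1/5, 11/40, 1/2, 13/20, 17/20, 1]
j=0 picked index 1: u0 ∈ [1/20, 1/5)
j=1 picked index 1: u0 ∈ [-13/140, 2/35)
j=2 picked index 3: u0 ∈ [-3/280, 3/14)
j=3 picked index 3: u0 ∈ [-43/280, 1/14)
j=4 picked index 4: u0 ∈ [-1/14, 11/140)
j=5 picked index 5: u0 ∈ [-9/140, 19/140)
j=6 picked index 6: u0 ∈ [-1/140, 1/7)
intersection: [1/20, 2/35)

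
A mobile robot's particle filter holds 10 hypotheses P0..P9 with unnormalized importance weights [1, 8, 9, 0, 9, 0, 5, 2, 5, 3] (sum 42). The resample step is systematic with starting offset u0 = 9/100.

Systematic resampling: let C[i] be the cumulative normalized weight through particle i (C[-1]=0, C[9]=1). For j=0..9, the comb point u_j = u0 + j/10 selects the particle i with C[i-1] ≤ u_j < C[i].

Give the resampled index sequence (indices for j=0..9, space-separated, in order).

C = [1/42, 3/14, 3/7, 3/7, 9/14, 9/14, 16/21, 17/21, 13/14, 1]
j=0: u_0=9/100 ∈ [1/42, 3/14) → index 1
j=1: u_1=19/100 ∈ [1/42, 3/14) → index 1
j=2: u_2=29/100 ∈ [3/14, 3/7) → index 2
j=3: u_3=39/100 ∈ [3/14, 3/7) → index 2
j=4: u_4=49/100 ∈ [3/7, 9/14) → index 4
j=5: u_5=59/100 ∈ [3/7, 9/14) → index 4
j=6: u_6=69/100 ∈ [9/14, 16/21) → index 6
j=7: u_7=79/100 ∈ [16/21, 17/21) → index 7
j=8: u_8=89/100 ∈ [17/21, 13/14) → index 8
j=9: u_9=99/100 ∈ [13/14, 1) → index 9

1 1 2 2 4 4 6 7 8 9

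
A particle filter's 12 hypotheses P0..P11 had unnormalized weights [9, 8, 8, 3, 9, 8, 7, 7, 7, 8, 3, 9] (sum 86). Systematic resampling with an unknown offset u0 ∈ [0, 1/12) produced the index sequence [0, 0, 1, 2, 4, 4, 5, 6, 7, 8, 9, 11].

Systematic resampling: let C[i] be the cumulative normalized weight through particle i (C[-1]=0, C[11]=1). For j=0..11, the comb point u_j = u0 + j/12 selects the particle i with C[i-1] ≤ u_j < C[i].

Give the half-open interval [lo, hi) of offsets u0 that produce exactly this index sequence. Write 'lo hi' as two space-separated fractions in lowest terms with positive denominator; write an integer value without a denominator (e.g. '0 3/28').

0 7/516

C = [9/86, 17/86, 25/86, 14/43, 37/86, 45/86, 26/43, 59/86, 33/43, 37/43, 77/86, 1]
j=0 picked index 0: u0 ∈ [0, 9/86)
j=1 picked index 0: u0 ∈ [-1/12, 11/516)
j=2 picked index 1: u0 ∈ [-8/129, 4/129)
j=3 picked index 2: u0 ∈ [-9/172, 7/172)
j=4 picked index 4: u0 ∈ [-1/129, 25/258)
j=5 picked index 4: u0 ∈ [-47/516, 7/516)
j=6 picked index 5: u0 ∈ [-3/43, 1/43)
j=7 picked index 6: u0 ∈ [-31/516, 11/516)
j=8 picked index 7: u0 ∈ [-8/129, 5/258)
j=9 picked index 8: u0 ∈ [-11/172, 3/172)
j=10 picked index 9: u0 ∈ [-17/258, 7/258)
j=11 picked index 11: u0 ∈ [-11/516, 1/12)
intersection: [0, 7/516)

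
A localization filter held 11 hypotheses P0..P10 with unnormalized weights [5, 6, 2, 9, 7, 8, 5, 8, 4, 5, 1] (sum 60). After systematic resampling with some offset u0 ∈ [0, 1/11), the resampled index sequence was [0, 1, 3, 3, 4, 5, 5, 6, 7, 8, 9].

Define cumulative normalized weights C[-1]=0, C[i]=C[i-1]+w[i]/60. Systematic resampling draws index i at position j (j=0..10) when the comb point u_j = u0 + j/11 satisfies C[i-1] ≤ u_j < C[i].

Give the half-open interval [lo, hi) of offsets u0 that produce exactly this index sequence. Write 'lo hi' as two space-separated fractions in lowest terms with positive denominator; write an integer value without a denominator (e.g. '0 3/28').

C = [1/12, 11/60, 13/60, 11/30, 29/60, 37/60, 7/10, 5/6, 9/10, 59/60, 1]
j=0 picked index 0: u0 ∈ [0, 1/12)
j=1 picked index 1: u0 ∈ [-1/132, 61/660)
j=2 picked index 3: u0 ∈ [23/660, 61/330)
j=3 picked index 3: u0 ∈ [-37/660, 31/330)
j=4 picked index 4: u0 ∈ [1/330, 79/660)
j=5 picked index 5: u0 ∈ [19/660, 107/660)
j=6 picked index 5: u0 ∈ [-41/660, 47/660)
j=7 picked index 6: u0 ∈ [-13/660, 7/110)
j=8 picked index 7: u0 ∈ [-3/110, 7/66)
j=9 picked index 8: u0 ∈ [1/66, 9/110)
j=10 picked index 9: u0 ∈ [-1/110, 49/660)
intersection: [23/660, 7/110)

23/660 7/110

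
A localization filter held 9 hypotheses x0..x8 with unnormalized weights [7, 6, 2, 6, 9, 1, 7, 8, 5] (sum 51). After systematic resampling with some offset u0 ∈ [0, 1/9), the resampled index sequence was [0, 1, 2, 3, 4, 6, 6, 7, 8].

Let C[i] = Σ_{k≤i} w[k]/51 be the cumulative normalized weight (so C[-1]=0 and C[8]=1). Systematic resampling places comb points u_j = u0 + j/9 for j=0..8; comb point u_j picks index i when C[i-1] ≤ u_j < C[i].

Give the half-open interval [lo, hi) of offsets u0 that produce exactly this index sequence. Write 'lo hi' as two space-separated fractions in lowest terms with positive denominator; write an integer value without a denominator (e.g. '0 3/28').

8/153 11/153

C = [7/51, 13/51, 5/17, 7/17, 10/17, 31/51, 38/51, 46/51, 1]
j=0 picked index 0: u0 ∈ [0, 7/51)
j=1 picked index 1: u0 ∈ [4/153, 22/153)
j=2 picked index 2: u0 ∈ [5/153, 11/153)
j=3 picked index 3: u0 ∈ [-2/51, 4/51)
j=4 picked index 4: u0 ∈ [-5/153, 22/153)
j=5 picked index 6: u0 ∈ [8/153, 29/153)
j=6 picked index 6: u0 ∈ [-1/17, 4/51)
j=7 picked index 7: u0 ∈ [-5/153, 19/153)
j=8 picked index 8: u0 ∈ [2/153, 1/9)
intersection: [8/153, 11/153)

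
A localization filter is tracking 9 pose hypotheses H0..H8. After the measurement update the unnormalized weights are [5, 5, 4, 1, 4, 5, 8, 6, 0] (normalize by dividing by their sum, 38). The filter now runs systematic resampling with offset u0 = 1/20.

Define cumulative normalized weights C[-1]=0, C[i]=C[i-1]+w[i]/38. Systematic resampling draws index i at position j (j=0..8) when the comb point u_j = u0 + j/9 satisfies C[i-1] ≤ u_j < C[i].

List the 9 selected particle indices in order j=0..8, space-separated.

0 1 2 3 4 5 6 6 7

C = [5/38, 5/19, 7/19, 15/38, 1/2, 12/19, 16/19, 1, 1]
j=0: u_0=1/20 ∈ [0, 5/38) → index 0
j=1: u_1=29/180 ∈ [5/38, 5/19) → index 1
j=2: u_2=49/180 ∈ [5/19, 7/19) → index 2
j=3: u_3=23/60 ∈ [7/19, 15/38) → index 3
j=4: u_4=89/180 ∈ [15/38, 1/2) → index 4
j=5: u_5=109/180 ∈ [1/2, 12/19) → index 5
j=6: u_6=43/60 ∈ [12/19, 16/19) → index 6
j=7: u_7=149/180 ∈ [12/19, 16/19) → index 6
j=8: u_8=169/180 ∈ [16/19, 1) → index 7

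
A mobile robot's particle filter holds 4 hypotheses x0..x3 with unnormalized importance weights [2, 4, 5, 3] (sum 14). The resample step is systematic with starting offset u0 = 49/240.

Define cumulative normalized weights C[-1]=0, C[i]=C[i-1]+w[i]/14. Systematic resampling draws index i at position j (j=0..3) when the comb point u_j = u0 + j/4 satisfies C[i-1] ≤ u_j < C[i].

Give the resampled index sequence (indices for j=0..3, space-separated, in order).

1 2 2 3

C = [1/7, 3/7, 11/14, 1]
j=0: u_0=49/240 ∈ [1/7, 3/7) → index 1
j=1: u_1=109/240 ∈ [3/7, 11/14) → index 2
j=2: u_2=169/240 ∈ [3/7, 11/14) → index 2
j=3: u_3=229/240 ∈ [11/14, 1) → index 3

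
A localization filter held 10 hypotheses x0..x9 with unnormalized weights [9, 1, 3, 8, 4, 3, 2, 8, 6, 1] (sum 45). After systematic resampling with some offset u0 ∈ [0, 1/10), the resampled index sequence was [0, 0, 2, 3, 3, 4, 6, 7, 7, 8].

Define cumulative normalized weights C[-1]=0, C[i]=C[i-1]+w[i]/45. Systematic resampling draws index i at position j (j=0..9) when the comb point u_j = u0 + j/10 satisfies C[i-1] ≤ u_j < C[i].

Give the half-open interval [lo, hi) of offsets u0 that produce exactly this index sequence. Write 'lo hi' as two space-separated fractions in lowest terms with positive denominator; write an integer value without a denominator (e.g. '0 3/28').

C = [1/5, 2/9, 13/45, 7/15, 5/9, 28/45, 2/3, 38/45, 44/45, 1]
j=0 picked index 0: u0 ∈ [0, 1/5)
j=1 picked index 0: u0 ∈ [-1/10, 1/10)
j=2 picked index 2: u0 ∈ [1/45, 4/45)
j=3 picked index 3: u0 ∈ [-1/90, 1/6)
j=4 picked index 3: u0 ∈ [-1/9, 1/15)
j=5 picked index 4: u0 ∈ [-1/30, 1/18)
j=6 picked index 6: u0 ∈ [1/45, 1/15)
j=7 picked index 7: u0 ∈ [-1/30, 13/90)
j=8 picked index 7: u0 ∈ [-2/15, 2/45)
j=9 picked index 8: u0 ∈ [-1/18, 7/90)
intersection: [1/45, 2/45)

1/45 2/45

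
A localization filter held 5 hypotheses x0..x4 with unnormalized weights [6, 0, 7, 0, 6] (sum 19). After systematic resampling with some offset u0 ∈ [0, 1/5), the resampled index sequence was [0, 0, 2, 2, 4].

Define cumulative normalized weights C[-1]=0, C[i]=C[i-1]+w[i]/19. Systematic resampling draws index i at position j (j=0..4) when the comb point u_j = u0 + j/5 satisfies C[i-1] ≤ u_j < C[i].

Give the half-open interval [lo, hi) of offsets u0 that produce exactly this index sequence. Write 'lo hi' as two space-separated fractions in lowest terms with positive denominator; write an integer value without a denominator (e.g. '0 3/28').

0 8/95

C = [6/19, 6/19, 13/19, 13/19, 1]
j=0 picked index 0: u0 ∈ [0, 6/19)
j=1 picked index 0: u0 ∈ [-1/5, 11/95)
j=2 picked index 2: u0 ∈ [-8/95, 27/95)
j=3 picked index 2: u0 ∈ [-27/95, 8/95)
j=4 picked index 4: u0 ∈ [-11/95, 1/5)
intersection: [0, 8/95)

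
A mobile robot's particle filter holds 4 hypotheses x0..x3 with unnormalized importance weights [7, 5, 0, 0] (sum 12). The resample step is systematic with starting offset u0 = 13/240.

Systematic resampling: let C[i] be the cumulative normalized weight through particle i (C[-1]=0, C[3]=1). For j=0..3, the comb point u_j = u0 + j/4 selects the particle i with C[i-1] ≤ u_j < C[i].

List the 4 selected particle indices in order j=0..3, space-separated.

0 0 0 1

C = [7/12, 1, 1, 1]
j=0: u_0=13/240 ∈ [0, 7/12) → index 0
j=1: u_1=73/240 ∈ [0, 7/12) → index 0
j=2: u_2=133/240 ∈ [0, 7/12) → index 0
j=3: u_3=193/240 ∈ [7/12, 1) → index 1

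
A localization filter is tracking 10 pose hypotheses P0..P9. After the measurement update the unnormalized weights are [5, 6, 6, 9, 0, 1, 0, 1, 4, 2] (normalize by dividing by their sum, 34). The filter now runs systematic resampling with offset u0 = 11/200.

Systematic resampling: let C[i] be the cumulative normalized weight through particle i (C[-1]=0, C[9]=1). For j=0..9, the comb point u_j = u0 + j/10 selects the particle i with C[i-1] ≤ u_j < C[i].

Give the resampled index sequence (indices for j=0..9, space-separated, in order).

C = [5/34, 11/34, 1/2, 13/17, 13/17, 27/34, 27/34, 14/17, 16/17, 1]
j=0: u_0=11/200 ∈ [0, 5/34) → index 0
j=1: u_1=31/200 ∈ [5/34, 11/34) → index 1
j=2: u_2=51/200 ∈ [5/34, 11/34) → index 1
j=3: u_3=71/200 ∈ [11/34, 1/2) → index 2
j=4: u_4=91/200 ∈ [11/34, 1/2) → index 2
j=5: u_5=111/200 ∈ [1/2, 13/17) → index 3
j=6: u_6=131/200 ∈ [1/2, 13/17) → index 3
j=7: u_7=151/200 ∈ [1/2, 13/17) → index 3
j=8: u_8=171/200 ∈ [14/17, 16/17) → index 8
j=9: u_9=191/200 ∈ [16/17, 1) → index 9

0 1 1 2 2 3 3 3 8 9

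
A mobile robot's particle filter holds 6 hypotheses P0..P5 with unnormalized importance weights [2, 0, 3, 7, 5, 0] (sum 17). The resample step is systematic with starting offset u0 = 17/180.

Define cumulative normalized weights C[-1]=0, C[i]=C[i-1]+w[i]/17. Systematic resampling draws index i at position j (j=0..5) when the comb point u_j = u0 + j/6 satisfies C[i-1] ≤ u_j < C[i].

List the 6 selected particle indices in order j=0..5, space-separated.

C = [2/17, 2/17, 5/17, 12/17, 1, 1]
j=0: u_0=17/180 ∈ [0, 2/17) → index 0
j=1: u_1=47/180 ∈ [2/17, 5/17) → index 2
j=2: u_2=77/180 ∈ [5/17, 12/17) → index 3
j=3: u_3=107/180 ∈ [5/17, 12/17) → index 3
j=4: u_4=137/180 ∈ [12/17, 1) → index 4
j=5: u_5=167/180 ∈ [12/17, 1) → index 4

0 2 3 3 4 4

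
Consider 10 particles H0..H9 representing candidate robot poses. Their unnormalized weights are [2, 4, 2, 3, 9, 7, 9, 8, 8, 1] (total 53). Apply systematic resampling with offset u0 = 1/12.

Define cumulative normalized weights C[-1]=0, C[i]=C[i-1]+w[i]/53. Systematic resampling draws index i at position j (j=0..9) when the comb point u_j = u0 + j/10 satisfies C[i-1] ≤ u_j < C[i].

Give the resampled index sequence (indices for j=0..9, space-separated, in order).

1 3 4 5 5 6 7 7 8 9

C = [2/53, 6/53, 8/53, 11/53, 20/53, 27/53, 36/53, 44/53, 52/53, 1]
j=0: u_0=1/12 ∈ [2/53, 6/53) → index 1
j=1: u_1=11/60 ∈ [8/53, 11/53) → index 3
j=2: u_2=17/60 ∈ [11/53, 20/53) → index 4
j=3: u_3=23/60 ∈ [20/53, 27/53) → index 5
j=4: u_4=29/60 ∈ [20/53, 27/53) → index 5
j=5: u_5=7/12 ∈ [27/53, 36/53) → index 6
j=6: u_6=41/60 ∈ [36/53, 44/53) → index 7
j=7: u_7=47/60 ∈ [36/53, 44/53) → index 7
j=8: u_8=53/60 ∈ [44/53, 52/53) → index 8
j=9: u_9=59/60 ∈ [52/53, 1) → index 9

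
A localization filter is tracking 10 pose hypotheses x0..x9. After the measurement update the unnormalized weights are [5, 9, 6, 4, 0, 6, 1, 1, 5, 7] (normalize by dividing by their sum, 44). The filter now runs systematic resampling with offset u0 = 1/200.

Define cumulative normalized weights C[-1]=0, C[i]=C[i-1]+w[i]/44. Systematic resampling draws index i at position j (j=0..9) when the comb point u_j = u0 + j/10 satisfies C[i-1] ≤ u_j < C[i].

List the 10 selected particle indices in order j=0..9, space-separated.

0 0 1 1 2 3 5 7 8 9

C = [5/44, 7/22, 5/11, 6/11, 6/11, 15/22, 31/44, 8/11, 37/44, 1]
j=0: u_0=1/200 ∈ [0, 5/44) → index 0
j=1: u_1=21/200 ∈ [0, 5/44) → index 0
j=2: u_2=41/200 ∈ [5/44, 7/22) → index 1
j=3: u_3=61/200 ∈ [5/44, 7/22) → index 1
j=4: u_4=81/200 ∈ [7/22, 5/11) → index 2
j=5: u_5=101/200 ∈ [5/11, 6/11) → index 3
j=6: u_6=121/200 ∈ [6/11, 15/22) → index 5
j=7: u_7=141/200 ∈ [31/44, 8/11) → index 7
j=8: u_8=161/200 ∈ [8/11, 37/44) → index 8
j=9: u_9=181/200 ∈ [37/44, 1) → index 9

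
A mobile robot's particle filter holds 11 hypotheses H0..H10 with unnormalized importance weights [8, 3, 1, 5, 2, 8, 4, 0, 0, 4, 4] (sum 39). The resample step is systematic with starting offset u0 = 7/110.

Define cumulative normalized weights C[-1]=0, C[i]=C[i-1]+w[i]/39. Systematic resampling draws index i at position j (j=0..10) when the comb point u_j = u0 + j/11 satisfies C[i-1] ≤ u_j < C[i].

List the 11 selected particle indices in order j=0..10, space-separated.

C = [8/39, 11/39, 4/13, 17/39, 19/39, 9/13, 31/39, 31/39, 31/39, 35/39, 1]
j=0: u_0=7/110 ∈ [0, 8/39) → index 0
j=1: u_1=17/110 ∈ [0, 8/39) → index 0
j=2: u_2=27/110 ∈ [8/39, 11/39) → index 1
j=3: u_3=37/110 ∈ [4/13, 17/39) → index 3
j=4: u_4=47/110 ∈ [4/13, 17/39) → index 3
j=5: u_5=57/110 ∈ [19/39, 9/13) → index 5
j=6: u_6=67/110 ∈ [19/39, 9/13) → index 5
j=7: u_7=7/10 ∈ [9/13, 31/39) → index 6
j=8: u_8=87/110 ∈ [9/13, 31/39) → index 6
j=9: u_9=97/110 ∈ [31/39, 35/39) → index 9
j=10: u_10=107/110 ∈ [35/39, 1) → index 10

0 0 1 3 3 5 5 6 6 9 10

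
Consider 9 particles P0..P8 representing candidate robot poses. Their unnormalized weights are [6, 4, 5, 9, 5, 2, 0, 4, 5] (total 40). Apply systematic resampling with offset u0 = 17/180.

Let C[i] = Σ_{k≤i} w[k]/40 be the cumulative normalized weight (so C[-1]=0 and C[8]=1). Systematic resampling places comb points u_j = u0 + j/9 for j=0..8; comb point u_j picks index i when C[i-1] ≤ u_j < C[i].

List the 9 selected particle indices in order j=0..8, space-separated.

C = [3/20, 1/4, 3/8, 3/5, 29/40, 31/40, 31/40, 7/8, 1]
j=0: u_0=17/180 ∈ [0, 3/20) → index 0
j=1: u_1=37/180 ∈ [3/20, 1/4) → index 1
j=2: u_2=19/60 ∈ [1/4, 3/8) → index 2
j=3: u_3=77/180 ∈ [3/8, 3/5) → index 3
j=4: u_4=97/180 ∈ [3/8, 3/5) → index 3
j=5: u_5=13/20 ∈ [3/5, 29/40) → index 4
j=6: u_6=137/180 ∈ [29/40, 31/40) → index 5
j=7: u_7=157/180 ∈ [31/40, 7/8) → index 7
j=8: u_8=59/60 ∈ [7/8, 1) → index 8

0 1 2 3 3 4 5 7 8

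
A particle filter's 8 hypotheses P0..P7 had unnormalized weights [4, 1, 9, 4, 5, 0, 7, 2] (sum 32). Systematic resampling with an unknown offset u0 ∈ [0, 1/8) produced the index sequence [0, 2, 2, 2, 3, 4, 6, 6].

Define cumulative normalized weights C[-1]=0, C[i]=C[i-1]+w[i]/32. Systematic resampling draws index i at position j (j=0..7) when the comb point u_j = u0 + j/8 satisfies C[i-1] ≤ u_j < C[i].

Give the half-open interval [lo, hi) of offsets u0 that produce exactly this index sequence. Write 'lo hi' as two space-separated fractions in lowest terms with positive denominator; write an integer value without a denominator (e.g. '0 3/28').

C = [1/8, 5/32, 7/16, 9/16, 23/32, 23/32, 15/16, 1]
j=0 picked index 0: u0 ∈ [0, 1/8)
j=1 picked index 2: u0 ∈ [1/32, 5/16)
j=2 picked index 2: u0 ∈ [-3/32, 3/16)
j=3 picked index 2: u0 ∈ [-7/32, 1/16)
j=4 picked index 3: u0 ∈ [-1/16, 1/16)
j=5 picked index 4: u0 ∈ [-1/16, 3/32)
j=6 picked index 6: u0 ∈ [-1/32, 3/16)
j=7 picked index 6: u0 ∈ [-5/32, 1/16)
intersection: [1/32, 1/16)

1/32 1/16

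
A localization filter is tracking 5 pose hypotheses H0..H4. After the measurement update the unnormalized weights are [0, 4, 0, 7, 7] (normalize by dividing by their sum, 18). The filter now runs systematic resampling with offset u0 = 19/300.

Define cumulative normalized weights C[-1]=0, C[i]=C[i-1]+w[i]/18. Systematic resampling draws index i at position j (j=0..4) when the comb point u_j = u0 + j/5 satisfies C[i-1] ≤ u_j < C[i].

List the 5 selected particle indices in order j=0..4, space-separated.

1 3 3 4 4

C = [0, 2/9, 2/9, 11/18, 1]
j=0: u_0=19/300 ∈ [0, 2/9) → index 1
j=1: u_1=79/300 ∈ [2/9, 11/18) → index 3
j=2: u_2=139/300 ∈ [2/9, 11/18) → index 3
j=3: u_3=199/300 ∈ [11/18, 1) → index 4
j=4: u_4=259/300 ∈ [11/18, 1) → index 4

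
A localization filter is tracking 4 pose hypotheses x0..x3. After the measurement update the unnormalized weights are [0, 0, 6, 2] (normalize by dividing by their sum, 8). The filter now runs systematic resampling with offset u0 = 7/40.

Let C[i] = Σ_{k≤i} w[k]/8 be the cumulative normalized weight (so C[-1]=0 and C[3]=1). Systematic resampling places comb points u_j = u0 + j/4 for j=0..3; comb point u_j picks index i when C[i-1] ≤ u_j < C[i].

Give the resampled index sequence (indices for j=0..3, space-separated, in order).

C = [0, 0, 3/4, 1]
j=0: u_0=7/40 ∈ [0, 3/4) → index 2
j=1: u_1=17/40 ∈ [0, 3/4) → index 2
j=2: u_2=27/40 ∈ [0, 3/4) → index 2
j=3: u_3=37/40 ∈ [3/4, 1) → index 3

2 2 2 3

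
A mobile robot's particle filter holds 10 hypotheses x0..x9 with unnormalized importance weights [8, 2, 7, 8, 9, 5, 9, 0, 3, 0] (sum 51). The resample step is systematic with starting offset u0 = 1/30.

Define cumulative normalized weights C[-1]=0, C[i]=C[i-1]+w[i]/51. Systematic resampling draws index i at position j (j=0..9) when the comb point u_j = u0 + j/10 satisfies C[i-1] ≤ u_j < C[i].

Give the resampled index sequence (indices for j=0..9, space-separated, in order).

C = [8/51, 10/51, 1/3, 25/51, 2/3, 13/17, 16/17, 16/17, 1, 1]
j=0: u_0=1/30 ∈ [0, 8/51) → index 0
j=1: u_1=2/15 ∈ [0, 8/51) → index 0
j=2: u_2=7/30 ∈ [10/51, 1/3) → index 2
j=3: u_3=1/3 ∈ [1/3, 25/51) → index 3
j=4: u_4=13/30 ∈ [1/3, 25/51) → index 3
j=5: u_5=8/15 ∈ [25/51, 2/3) → index 4
j=6: u_6=19/30 ∈ [25/51, 2/3) → index 4
j=7: u_7=11/15 ∈ [2/3, 13/17) → index 5
j=8: u_8=5/6 ∈ [13/17, 16/17) → index 6
j=9: u_9=14/15 ∈ [13/17, 16/17) → index 6

0 0 2 3 3 4 4 5 6 6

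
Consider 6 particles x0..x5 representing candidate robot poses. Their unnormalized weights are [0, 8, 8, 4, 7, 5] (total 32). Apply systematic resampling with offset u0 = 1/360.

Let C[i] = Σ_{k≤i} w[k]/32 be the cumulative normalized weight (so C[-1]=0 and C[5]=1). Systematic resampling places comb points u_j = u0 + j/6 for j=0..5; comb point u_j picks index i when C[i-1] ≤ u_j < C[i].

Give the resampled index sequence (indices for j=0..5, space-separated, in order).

1 1 2 3 4 4

C = [0, 1/4, 1/2, 5/8, 27/32, 1]
j=0: u_0=1/360 ∈ [0, 1/4) → index 1
j=1: u_1=61/360 ∈ [0, 1/4) → index 1
j=2: u_2=121/360 ∈ [1/4, 1/2) → index 2
j=3: u_3=181/360 ∈ [1/2, 5/8) → index 3
j=4: u_4=241/360 ∈ [5/8, 27/32) → index 4
j=5: u_5=301/360 ∈ [5/8, 27/32) → index 4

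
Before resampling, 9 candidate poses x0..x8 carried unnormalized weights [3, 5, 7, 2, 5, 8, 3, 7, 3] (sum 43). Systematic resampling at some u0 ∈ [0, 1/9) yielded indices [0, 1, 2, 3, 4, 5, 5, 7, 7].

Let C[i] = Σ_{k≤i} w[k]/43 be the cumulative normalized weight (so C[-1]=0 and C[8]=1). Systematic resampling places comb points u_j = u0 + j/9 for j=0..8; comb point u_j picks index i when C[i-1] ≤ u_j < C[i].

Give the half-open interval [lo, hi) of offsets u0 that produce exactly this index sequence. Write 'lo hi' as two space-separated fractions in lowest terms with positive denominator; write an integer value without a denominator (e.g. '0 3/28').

2/129 4/129

C = [3/43, 8/43, 15/43, 17/43, 22/43, 30/43, 33/43, 40/43, 1]
j=0 picked index 0: u0 ∈ [0, 3/43)
j=1 picked index 1: u0 ∈ [-16/387, 29/387)
j=2 picked index 2: u0 ∈ [-14/387, 49/387)
j=3 picked index 3: u0 ∈ [2/129, 8/129)
j=4 picked index 4: u0 ∈ [-19/387, 26/387)
j=5 picked index 5: u0 ∈ [-17/387, 55/387)
j=6 picked index 5: u0 ∈ [-20/129, 4/129)
j=7 picked index 7: u0 ∈ [-4/387, 59/387)
j=8 picked index 7: u0 ∈ [-47/387, 16/387)
intersection: [2/129, 4/129)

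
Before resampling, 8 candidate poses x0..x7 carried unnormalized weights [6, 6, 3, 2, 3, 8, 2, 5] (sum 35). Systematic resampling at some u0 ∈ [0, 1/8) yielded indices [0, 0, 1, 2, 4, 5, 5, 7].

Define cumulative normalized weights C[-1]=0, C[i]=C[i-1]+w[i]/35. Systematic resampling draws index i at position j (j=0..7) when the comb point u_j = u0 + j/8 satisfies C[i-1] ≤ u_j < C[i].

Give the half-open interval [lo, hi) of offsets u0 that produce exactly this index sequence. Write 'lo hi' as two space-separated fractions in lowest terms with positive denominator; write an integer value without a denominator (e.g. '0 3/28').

0 13/280

C = [6/35, 12/35, 3/7, 17/35, 4/7, 4/5, 6/7, 1]
j=0 picked index 0: u0 ∈ [0, 6/35)
j=1 picked index 0: u0 ∈ [-1/8, 13/280)
j=2 picked index 1: u0 ∈ [-11/140, 13/140)
j=3 picked index 2: u0 ∈ [-9/280, 3/56)
j=4 picked index 4: u0 ∈ [-1/70, 1/14)
j=5 picked index 5: u0 ∈ [-3/56, 7/40)
j=6 picked index 5: u0 ∈ [-5/28, 1/20)
j=7 picked index 7: u0 ∈ [-1/56, 1/8)
intersection: [0, 13/280)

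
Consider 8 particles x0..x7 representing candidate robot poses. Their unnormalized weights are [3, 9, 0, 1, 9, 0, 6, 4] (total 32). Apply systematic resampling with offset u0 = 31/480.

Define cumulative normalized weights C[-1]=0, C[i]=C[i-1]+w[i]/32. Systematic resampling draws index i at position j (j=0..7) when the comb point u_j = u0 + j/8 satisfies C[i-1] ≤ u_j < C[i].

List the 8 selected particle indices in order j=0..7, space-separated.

C = [3/32, 3/8, 3/8, 13/32, 11/16, 11/16, 7/8, 1]
j=0: u_0=31/480 ∈ [0, 3/32) → index 0
j=1: u_1=91/480 ∈ [3/32, 3/8) → index 1
j=2: u_2=151/480 ∈ [3/32, 3/8) → index 1
j=3: u_3=211/480 ∈ [13/32, 11/16) → index 4
j=4: u_4=271/480 ∈ [13/32, 11/16) → index 4
j=5: u_5=331/480 ∈ [11/16, 7/8) → index 6
j=6: u_6=391/480 ∈ [11/16, 7/8) → index 6
j=7: u_7=451/480 ∈ [7/8, 1) → index 7

0 1 1 4 4 6 6 7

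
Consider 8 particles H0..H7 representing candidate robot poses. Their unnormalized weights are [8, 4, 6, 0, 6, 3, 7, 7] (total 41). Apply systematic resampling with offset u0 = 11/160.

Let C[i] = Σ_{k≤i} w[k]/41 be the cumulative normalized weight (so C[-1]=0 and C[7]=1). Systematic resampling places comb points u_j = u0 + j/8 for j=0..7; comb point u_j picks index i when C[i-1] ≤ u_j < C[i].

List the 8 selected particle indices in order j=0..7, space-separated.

0 0 2 4 4 6 6 7

C = [8/41, 12/41, 18/41, 18/41, 24/41, 27/41, 34/41, 1]
j=0: u_0=11/160 ∈ [0, 8/41) → index 0
j=1: u_1=31/160 ∈ [0, 8/41) → index 0
j=2: u_2=51/160 ∈ [12/41, 18/41) → index 2
j=3: u_3=71/160 ∈ [18/41, 24/41) → index 4
j=4: u_4=91/160 ∈ [18/41, 24/41) → index 4
j=5: u_5=111/160 ∈ [27/41, 34/41) → index 6
j=6: u_6=131/160 ∈ [27/41, 34/41) → index 6
j=7: u_7=151/160 ∈ [34/41, 1) → index 7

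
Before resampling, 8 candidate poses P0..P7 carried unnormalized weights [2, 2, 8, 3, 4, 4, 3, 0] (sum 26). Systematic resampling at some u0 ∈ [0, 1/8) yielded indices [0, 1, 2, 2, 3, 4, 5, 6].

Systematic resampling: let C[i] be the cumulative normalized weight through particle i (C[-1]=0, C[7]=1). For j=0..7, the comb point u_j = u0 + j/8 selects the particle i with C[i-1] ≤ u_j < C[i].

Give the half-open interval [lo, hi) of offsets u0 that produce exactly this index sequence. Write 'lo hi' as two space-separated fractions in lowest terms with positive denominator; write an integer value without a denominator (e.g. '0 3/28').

1/104 3/104

C = [1/13, 2/13, 6/13, 15/26, 19/26, 23/26, 1, 1]
j=0 picked index 0: u0 ∈ [0, 1/13)
j=1 picked index 1: u0 ∈ [-5/104, 3/104)
j=2 picked index 2: u0 ∈ [-5/52, 11/52)
j=3 picked index 2: u0 ∈ [-23/104, 9/104)
j=4 picked index 3: u0 ∈ [-1/26, 1/13)
j=5 picked index 4: u0 ∈ [-5/104, 11/104)
j=6 picked index 5: u0 ∈ [-1/52, 7/52)
j=7 picked index 6: u0 ∈ [1/104, 1/8)
intersection: [1/104, 3/104)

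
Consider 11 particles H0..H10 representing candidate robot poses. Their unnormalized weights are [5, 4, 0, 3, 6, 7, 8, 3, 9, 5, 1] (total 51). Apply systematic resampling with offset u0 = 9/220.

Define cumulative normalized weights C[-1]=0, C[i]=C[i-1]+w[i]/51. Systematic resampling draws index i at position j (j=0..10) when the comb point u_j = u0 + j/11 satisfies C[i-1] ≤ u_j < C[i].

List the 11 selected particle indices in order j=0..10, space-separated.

0 1 3 4 5 6 6 7 8 8 9

C = [5/51, 3/17, 3/17, 4/17, 6/17, 25/51, 11/17, 12/17, 15/17, 50/51, 1]
j=0: u_0=9/220 ∈ [0, 5/51) → index 0
j=1: u_1=29/220 ∈ [5/51, 3/17) → index 1
j=2: u_2=49/220 ∈ [3/17, 4/17) → index 3
j=3: u_3=69/220 ∈ [4/17, 6/17) → index 4
j=4: u_4=89/220 ∈ [6/17, 25/51) → index 5
j=5: u_5=109/220 ∈ [25/51, 11/17) → index 6
j=6: u_6=129/220 ∈ [25/51, 11/17) → index 6
j=7: u_7=149/220 ∈ [11/17, 12/17) → index 7
j=8: u_8=169/220 ∈ [12/17, 15/17) → index 8
j=9: u_9=189/220 ∈ [12/17, 15/17) → index 8
j=10: u_10=19/20 ∈ [15/17, 50/51) → index 9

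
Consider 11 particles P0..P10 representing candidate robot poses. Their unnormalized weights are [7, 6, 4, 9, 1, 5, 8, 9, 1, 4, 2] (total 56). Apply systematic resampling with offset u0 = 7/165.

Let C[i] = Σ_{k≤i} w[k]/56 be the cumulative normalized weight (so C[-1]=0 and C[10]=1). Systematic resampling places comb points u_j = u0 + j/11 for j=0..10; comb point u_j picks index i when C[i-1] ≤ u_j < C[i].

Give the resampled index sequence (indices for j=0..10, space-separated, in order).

C = [1/8, 13/56, 17/56, 13/28, 27/56, 4/7, 5/7, 7/8, 25/28, 27/28, 1]
j=0: u_0=7/165 ∈ [0, 1/8) → index 0
j=1: u_1=2/15 ∈ [1/8, 13/56) → index 1
j=2: u_2=37/165 ∈ [1/8, 13/56) → index 1
j=3: u_3=52/165 ∈ [17/56, 13/28) → index 3
j=4: u_4=67/165 ∈ [17/56, 13/28) → index 3
j=5: u_5=82/165 ∈ [27/56, 4/7) → index 5
j=6: u_6=97/165 ∈ [4/7, 5/7) → index 6
j=7: u_7=112/165 ∈ [4/7, 5/7) → index 6
j=8: u_8=127/165 ∈ [5/7, 7/8) → index 7
j=9: u_9=142/165 ∈ [5/7, 7/8) → index 7
j=10: u_10=157/165 ∈ [25/28, 27/28) → index 9

0 1 1 3 3 5 6 6 7 7 9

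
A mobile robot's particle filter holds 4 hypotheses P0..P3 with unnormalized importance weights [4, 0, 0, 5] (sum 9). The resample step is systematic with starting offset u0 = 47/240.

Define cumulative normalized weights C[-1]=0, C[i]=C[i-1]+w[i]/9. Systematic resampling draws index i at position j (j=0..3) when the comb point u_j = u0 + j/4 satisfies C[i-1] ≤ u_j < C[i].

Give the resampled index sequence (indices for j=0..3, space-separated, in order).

C = [4/9, 4/9, 4/9, 1]
j=0: u_0=47/240 ∈ [0, 4/9) → index 0
j=1: u_1=107/240 ∈ [4/9, 1) → index 3
j=2: u_2=167/240 ∈ [4/9, 1) → index 3
j=3: u_3=227/240 ∈ [4/9, 1) → index 3

0 3 3 3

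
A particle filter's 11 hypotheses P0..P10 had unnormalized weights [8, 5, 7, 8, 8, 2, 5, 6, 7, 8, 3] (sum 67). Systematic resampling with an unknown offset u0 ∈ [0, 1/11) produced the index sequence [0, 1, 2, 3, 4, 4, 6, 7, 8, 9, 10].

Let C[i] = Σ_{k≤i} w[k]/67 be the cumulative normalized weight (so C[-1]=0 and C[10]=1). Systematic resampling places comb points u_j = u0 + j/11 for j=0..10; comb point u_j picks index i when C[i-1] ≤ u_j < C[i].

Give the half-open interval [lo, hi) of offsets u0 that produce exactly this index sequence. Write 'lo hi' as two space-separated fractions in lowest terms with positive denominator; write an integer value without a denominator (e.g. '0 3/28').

C = [8/67, 13/67, 20/67, 28/67, 36/67, 38/67, 43/67, 49/67, 56/67, 64/67, 1]
j=0 picked index 0: u0 ∈ [0, 8/67)
j=1 picked index 1: u0 ∈ [21/737, 76/737)
j=2 picked index 2: u0 ∈ [9/737, 86/737)
j=3 picked index 3: u0 ∈ [19/737, 107/737)
j=4 picked index 4: u0 ∈ [40/737, 128/737)
j=5 picked index 4: u0 ∈ [-27/737, 61/737)
j=6 picked index 6: u0 ∈ [16/737, 71/737)
j=7 picked index 7: u0 ∈ [4/737, 70/737)
j=8 picked index 8: u0 ∈ [3/737, 80/737)
j=9 picked index 9: u0 ∈ [13/737, 101/737)
j=10 picked index 10: u0 ∈ [34/737, 1/11)
intersection: [40/737, 61/737)

40/737 61/737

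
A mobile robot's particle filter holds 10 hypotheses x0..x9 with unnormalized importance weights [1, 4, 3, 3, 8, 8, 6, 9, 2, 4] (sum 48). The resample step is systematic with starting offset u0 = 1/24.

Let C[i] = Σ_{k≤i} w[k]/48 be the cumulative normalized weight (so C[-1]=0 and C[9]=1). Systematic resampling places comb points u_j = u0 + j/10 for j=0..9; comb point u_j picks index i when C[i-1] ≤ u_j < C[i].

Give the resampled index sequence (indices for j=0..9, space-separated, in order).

C = [1/48, 5/48, 1/6, 11/48, 19/48, 9/16, 11/16, 7/8, 11/12, 1]
j=0: u_0=1/24 ∈ [1/48, 5/48) → index 1
j=1: u_1=17/120 ∈ [5/48, 1/6) → index 2
j=2: u_2=29/120 ∈ [11/48, 19/48) → index 4
j=3: u_3=41/120 ∈ [11/48, 19/48) → index 4
j=4: u_4=53/120 ∈ [19/48, 9/16) → index 5
j=5: u_5=13/24 ∈ [19/48, 9/16) → index 5
j=6: u_6=77/120 ∈ [9/16, 11/16) → index 6
j=7: u_7=89/120 ∈ [11/16, 7/8) → index 7
j=8: u_8=101/120 ∈ [11/16, 7/8) → index 7
j=9: u_9=113/120 ∈ [11/12, 1) → index 9

1 2 4 4 5 5 6 7 7 9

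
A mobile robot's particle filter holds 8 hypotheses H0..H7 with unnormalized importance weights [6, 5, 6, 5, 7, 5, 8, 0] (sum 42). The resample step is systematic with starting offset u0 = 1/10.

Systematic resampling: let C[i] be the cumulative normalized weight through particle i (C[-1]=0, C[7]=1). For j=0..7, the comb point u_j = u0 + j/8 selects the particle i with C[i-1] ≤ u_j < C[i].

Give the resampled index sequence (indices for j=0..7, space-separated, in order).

0 1 2 3 4 5 6 6

C = [1/7, 11/42, 17/42, 11/21, 29/42, 17/21, 1, 1]
j=0: u_0=1/10 ∈ [0, 1/7) → index 0
j=1: u_1=9/40 ∈ [1/7, 11/42) → index 1
j=2: u_2=7/20 ∈ [11/42, 17/42) → index 2
j=3: u_3=19/40 ∈ [17/42, 11/21) → index 3
j=4: u_4=3/5 ∈ [11/21, 29/42) → index 4
j=5: u_5=29/40 ∈ [29/42, 17/21) → index 5
j=6: u_6=17/20 ∈ [17/21, 1) → index 6
j=7: u_7=39/40 ∈ [17/21, 1) → index 6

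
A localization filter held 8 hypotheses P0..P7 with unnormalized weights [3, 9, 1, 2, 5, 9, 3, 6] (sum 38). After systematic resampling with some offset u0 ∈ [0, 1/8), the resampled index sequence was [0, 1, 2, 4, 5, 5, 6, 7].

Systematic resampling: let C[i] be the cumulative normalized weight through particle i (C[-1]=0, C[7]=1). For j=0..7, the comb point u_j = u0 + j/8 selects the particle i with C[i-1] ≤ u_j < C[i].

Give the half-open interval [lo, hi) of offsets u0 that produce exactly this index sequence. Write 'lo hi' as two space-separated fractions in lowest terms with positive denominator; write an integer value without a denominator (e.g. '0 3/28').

C = [3/38, 6/19, 13/38, 15/38, 10/19, 29/38, 16/19, 1]
j=0 picked index 0: u0 ∈ [0, 3/38)
j=1 picked index 1: u0 ∈ [-7/152, 29/152)
j=2 picked index 2: u0 ∈ [5/76, 7/76)
j=3 picked index 4: u0 ∈ [3/152, 23/152)
j=4 picked index 5: u0 ∈ [1/38, 5/19)
j=5 picked index 5: u0 ∈ [-15/152, 21/152)
j=6 picked index 6: u0 ∈ [1/76, 7/76)
j=7 picked index 7: u0 ∈ [-5/152, 1/8)
intersection: [5/76, 3/38)

5/76 3/38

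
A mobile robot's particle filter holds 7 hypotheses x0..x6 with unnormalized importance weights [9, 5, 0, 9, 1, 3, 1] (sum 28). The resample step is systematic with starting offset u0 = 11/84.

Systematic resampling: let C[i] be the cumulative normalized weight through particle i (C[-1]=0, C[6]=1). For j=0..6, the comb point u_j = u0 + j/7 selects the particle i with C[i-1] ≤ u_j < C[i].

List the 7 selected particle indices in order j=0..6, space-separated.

C = [9/28, 1/2, 1/2, 23/28, 6/7, 27/28, 1]
j=0: u_0=11/84 ∈ [0, 9/28) → index 0
j=1: u_1=23/84 ∈ [0, 9/28) → index 0
j=2: u_2=5/12 ∈ [9/28, 1/2) → index 1
j=3: u_3=47/84 ∈ [1/2, 23/28) → index 3
j=4: u_4=59/84 ∈ [1/2, 23/28) → index 3
j=5: u_5=71/84 ∈ [23/28, 6/7) → index 4
j=6: u_6=83/84 ∈ [27/28, 1) → index 6

0 0 1 3 3 4 6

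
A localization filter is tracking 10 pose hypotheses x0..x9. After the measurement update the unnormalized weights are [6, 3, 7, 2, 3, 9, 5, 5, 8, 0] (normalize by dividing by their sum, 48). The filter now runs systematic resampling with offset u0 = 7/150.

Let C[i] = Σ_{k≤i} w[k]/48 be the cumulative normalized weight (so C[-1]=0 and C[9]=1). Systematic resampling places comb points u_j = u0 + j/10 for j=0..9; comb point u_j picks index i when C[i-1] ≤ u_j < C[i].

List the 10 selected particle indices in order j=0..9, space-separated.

0 1 2 3 5 5 6 7 8 8

C = [1/8, 3/16, 1/3, 3/8, 7/16, 5/8, 35/48, 5/6, 1, 1]
j=0: u_0=7/150 ∈ [0, 1/8) → index 0
j=1: u_1=11/75 ∈ [1/8, 3/16) → index 1
j=2: u_2=37/150 ∈ [3/16, 1/3) → index 2
j=3: u_3=26/75 ∈ [1/3, 3/8) → index 3
j=4: u_4=67/150 ∈ [7/16, 5/8) → index 5
j=5: u_5=41/75 ∈ [7/16, 5/8) → index 5
j=6: u_6=97/150 ∈ [5/8, 35/48) → index 6
j=7: u_7=56/75 ∈ [35/48, 5/6) → index 7
j=8: u_8=127/150 ∈ [5/6, 1) → index 8
j=9: u_9=71/75 ∈ [5/6, 1) → index 8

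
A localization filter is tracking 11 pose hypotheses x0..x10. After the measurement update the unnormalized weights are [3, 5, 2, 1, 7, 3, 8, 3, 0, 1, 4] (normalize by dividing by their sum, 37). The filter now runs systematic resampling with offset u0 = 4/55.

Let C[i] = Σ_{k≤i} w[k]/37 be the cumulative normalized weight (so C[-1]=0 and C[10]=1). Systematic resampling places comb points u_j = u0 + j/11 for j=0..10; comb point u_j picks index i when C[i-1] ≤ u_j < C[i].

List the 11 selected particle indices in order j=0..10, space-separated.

0 1 2 4 4 5 6 6 7 9 10

C = [3/37, 8/37, 10/37, 11/37, 18/37, 21/37, 29/37, 32/37, 32/37, 33/37, 1]
j=0: u_0=4/55 ∈ [0, 3/37) → index 0
j=1: u_1=9/55 ∈ [3/37, 8/37) → index 1
j=2: u_2=14/55 ∈ [8/37, 10/37) → index 2
j=3: u_3=19/55 ∈ [11/37, 18/37) → index 4
j=4: u_4=24/55 ∈ [11/37, 18/37) → index 4
j=5: u_5=29/55 ∈ [18/37, 21/37) → index 5
j=6: u_6=34/55 ∈ [21/37, 29/37) → index 6
j=7: u_7=39/55 ∈ [21/37, 29/37) → index 6
j=8: u_8=4/5 ∈ [29/37, 32/37) → index 7
j=9: u_9=49/55 ∈ [32/37, 33/37) → index 9
j=10: u_10=54/55 ∈ [33/37, 1) → index 10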